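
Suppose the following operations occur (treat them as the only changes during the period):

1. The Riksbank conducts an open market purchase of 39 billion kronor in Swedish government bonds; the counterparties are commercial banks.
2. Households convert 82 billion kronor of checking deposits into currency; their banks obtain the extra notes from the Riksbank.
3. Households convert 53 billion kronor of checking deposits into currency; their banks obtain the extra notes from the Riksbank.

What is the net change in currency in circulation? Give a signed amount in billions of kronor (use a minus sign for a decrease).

Riksbank balance sheet:
  Assets:      Securities +39B
  Liabilities: Bank reserves −96B, Currency in circulation +135B
Commercial banking system:
  Assets:      Reserves at CB −96B, Securities −39B
  Liabilities: Checkable deposits −135B
So the change in currency in circulation is +135 billion.

+135 billion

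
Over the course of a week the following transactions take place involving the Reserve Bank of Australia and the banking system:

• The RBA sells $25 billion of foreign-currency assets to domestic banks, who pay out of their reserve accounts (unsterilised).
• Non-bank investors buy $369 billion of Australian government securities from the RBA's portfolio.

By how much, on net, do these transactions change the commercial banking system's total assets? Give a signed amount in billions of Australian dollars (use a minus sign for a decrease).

-$369 billion

FX sale $25 billion: just an asset swap on bank balance sheets → 0.
Asset sale (to non-banks) $369 billion: bank balance sheets shrink → −$369B.
Net: 0 − 369 = -$369 billion.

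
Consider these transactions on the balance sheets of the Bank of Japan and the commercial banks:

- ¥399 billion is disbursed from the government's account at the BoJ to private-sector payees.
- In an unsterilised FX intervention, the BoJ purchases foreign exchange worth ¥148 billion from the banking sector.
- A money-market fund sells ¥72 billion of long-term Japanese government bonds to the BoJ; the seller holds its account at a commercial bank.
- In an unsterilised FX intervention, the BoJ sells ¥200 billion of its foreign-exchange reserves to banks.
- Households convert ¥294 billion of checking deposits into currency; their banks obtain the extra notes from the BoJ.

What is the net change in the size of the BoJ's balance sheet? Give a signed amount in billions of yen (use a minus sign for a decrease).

+¥20 billion

BoJ balance sheet:
  Assets:      Securities +¥72B, Foreign assets −¥52B
  Liabilities: Bank reserves +¥125B, Currency in circulation +¥294B, Government deposits −¥399B
Change in total BoJ assets = +¥20 billion.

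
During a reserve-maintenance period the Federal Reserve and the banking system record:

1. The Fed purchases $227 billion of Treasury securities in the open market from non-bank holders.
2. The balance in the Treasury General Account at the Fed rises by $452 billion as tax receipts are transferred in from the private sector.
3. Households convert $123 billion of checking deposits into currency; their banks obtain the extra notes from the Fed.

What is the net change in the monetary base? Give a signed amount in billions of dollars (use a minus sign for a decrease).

-$225 billion

Asset purchase (from non-banks) $227 billion: Fed balance sheet expands → +$227B.
Government account inflow $452 billion: reserves shift to a non-base liability → −$452B.
Currency withdrawal $123 billion: just a shift between currency and reserves — both are base money → 0.
Net: 227 − 452 + 0 = -$225 billion.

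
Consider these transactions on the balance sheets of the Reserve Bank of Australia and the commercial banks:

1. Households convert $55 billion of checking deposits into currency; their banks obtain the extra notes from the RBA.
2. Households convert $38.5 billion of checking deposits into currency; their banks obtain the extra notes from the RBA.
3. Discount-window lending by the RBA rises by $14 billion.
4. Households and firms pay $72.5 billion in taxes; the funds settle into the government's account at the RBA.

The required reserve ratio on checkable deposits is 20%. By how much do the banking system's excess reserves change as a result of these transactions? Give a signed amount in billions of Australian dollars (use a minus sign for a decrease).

-$118.8 billion

Currency withdrawal $55 billion: reserves −$55B, deposits −$55B.
Currency withdrawal $38.5 billion: reserves −$38.5B, deposits −$38.5B.
Discount-window loan $14 billion: reserves +$14B, deposits 0.
Government account inflow $72.5 billion: reserves −$72.5B, deposits −$72.5B.
Totals: Δreserves = −$152B, Δdeposits = −$166B.
Δrequired reserves = 20% × −$166B = −$33.2B.
Δexcess reserves = Δreserves − Δrequired = −$152B − (−$33.2B) = -$118.8 billion.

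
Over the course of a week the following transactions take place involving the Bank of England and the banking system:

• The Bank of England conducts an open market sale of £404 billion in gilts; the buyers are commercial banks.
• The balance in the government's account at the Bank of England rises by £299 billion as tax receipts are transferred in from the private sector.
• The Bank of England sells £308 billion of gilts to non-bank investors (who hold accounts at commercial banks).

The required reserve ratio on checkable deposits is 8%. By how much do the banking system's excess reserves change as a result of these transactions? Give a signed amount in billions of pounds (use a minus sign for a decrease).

-£962.44 billion

OMO sale (to banks) £404 billion: reserves −£404B, deposits 0.
Government account inflow £299 billion: reserves −£299B, deposits −£299B.
Asset sale (to non-banks) £308 billion: reserves −£308B, deposits −£308B.
Totals: Δreserves = −£1011B, Δdeposits = −£607B.
Δrequired reserves = 8% × −£607B = −£48.56B.
Δexcess reserves = Δreserves − Δrequired = −£1011B − (−£48.56B) = -£962.44 billion.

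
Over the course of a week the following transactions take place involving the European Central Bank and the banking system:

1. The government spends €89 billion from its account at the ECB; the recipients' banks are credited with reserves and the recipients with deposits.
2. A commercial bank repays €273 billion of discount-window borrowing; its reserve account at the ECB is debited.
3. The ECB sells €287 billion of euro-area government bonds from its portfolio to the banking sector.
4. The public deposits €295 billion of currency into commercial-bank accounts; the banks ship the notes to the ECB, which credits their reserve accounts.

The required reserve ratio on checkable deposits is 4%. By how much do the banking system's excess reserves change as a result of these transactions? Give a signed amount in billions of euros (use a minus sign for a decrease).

-€191.36 billion

Government spending €89 billion: reserves +€89B, deposits +€89B.
Discount-window repayment €273 billion: reserves −€273B, deposits 0.
OMO sale (to banks) €287 billion: reserves −€287B, deposits 0.
Currency deposit €295 billion: reserves +€295B, deposits +€295B.
Totals: Δreserves = −€176B, Δdeposits = +€384B.
Δrequired reserves = 4% × +€384B = +€15.36B.
Δexcess reserves = Δreserves − Δrequired = −€176B − (+€15.36B) = -€191.36 billion.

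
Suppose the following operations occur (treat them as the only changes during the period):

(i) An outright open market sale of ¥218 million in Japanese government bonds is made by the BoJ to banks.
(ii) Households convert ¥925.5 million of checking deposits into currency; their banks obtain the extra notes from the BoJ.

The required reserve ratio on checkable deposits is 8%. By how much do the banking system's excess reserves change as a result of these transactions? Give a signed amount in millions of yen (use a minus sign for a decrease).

OMO sale (to banks) ¥218 million: reserves −¥218M, deposits 0.
Currency withdrawal ¥925.5 million: reserves −¥925.5M, deposits −¥925.5M.
Totals: Δreserves = −¥1143.5M, Δdeposits = −¥925.5M.
Δrequired reserves = 8% × −¥925.5M = −¥74.04M.
Δexcess reserves = Δreserves − Δrequired = −¥1143.5M − (−¥74.04M) = -¥1069.46 million.

-¥1069.46 million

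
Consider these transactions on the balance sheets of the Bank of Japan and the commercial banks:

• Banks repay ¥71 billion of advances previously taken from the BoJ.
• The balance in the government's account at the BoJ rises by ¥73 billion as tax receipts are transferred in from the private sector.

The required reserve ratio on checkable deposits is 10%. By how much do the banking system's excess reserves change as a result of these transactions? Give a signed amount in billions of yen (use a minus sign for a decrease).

-¥136.7 billion

Discount-window repayment ¥71 billion: reserves −¥71B, deposits 0.
Government account inflow ¥73 billion: reserves −¥73B, deposits −¥73B.
Totals: Δreserves = −¥144B, Δdeposits = −¥73B.
Δrequired reserves = 10% × −¥73B = −¥7.3B.
Δexcess reserves = Δreserves − Δrequired = −¥144B − (−¥7.3B) = -¥136.7 billion.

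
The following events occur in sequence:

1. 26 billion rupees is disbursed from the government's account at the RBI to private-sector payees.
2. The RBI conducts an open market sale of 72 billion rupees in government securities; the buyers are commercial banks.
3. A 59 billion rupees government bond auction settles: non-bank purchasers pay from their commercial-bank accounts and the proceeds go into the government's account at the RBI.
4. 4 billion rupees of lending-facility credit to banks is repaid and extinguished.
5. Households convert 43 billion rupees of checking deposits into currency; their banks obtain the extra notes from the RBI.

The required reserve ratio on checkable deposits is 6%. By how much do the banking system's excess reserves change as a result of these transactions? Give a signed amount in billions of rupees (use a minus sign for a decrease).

-147.44 billion

Government spending 26 billion rupees: reserves +26B, deposits +26B.
OMO sale (to banks) 72 billion rupees: reserves −72B, deposits 0.
Government account inflow 59 billion rupees: reserves −59B, deposits −59B.
Discount-window repayment 4 billion rupees: reserves −4B, deposits 0.
Currency withdrawal 43 billion rupees: reserves −43B, deposits −43B.
Totals: Δreserves = −152B, Δdeposits = −76B.
Δrequired reserves = 6% × −76B = −4.56B.
Δexcess reserves = Δreserves − Δrequired = −152B − (−4.56B) = -147.44 billion.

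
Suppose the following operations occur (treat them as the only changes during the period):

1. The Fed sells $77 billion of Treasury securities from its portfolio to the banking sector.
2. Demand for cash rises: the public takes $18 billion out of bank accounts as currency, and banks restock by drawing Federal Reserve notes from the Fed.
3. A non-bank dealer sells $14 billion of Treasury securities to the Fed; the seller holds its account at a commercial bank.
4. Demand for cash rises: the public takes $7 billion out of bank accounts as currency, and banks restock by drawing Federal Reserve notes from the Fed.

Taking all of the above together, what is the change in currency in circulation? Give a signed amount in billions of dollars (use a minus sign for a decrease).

Fed balance sheet:
  Assets:      Securities −$63B
  Liabilities: Bank reserves −$88B, Currency in circulation +$25B
So the change in currency in circulation is +$25 billion.

+$25 billion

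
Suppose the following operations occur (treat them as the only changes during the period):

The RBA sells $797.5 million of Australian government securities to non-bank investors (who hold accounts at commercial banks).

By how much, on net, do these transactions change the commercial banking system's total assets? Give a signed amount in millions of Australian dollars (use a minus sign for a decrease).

Asset sale (to non-banks) $797.5 million: bank balance sheets shrink → −$797.5M.

-$797.5 million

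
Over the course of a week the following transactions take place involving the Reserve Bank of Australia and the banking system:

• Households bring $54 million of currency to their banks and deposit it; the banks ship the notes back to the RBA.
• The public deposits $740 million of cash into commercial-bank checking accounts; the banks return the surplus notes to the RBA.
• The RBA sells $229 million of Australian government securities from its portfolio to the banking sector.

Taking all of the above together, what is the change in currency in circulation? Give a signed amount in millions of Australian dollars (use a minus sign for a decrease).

Currency deposit $54 million: notes return to the central bank → −$54M.
Currency deposit $740 million: notes return to the central bank → −$740M.
OMO sale (to banks) $229 million: no currency enters or leaves circulation → 0.
Net: −54 − 740 + 0 = -$794 million.

-$794 million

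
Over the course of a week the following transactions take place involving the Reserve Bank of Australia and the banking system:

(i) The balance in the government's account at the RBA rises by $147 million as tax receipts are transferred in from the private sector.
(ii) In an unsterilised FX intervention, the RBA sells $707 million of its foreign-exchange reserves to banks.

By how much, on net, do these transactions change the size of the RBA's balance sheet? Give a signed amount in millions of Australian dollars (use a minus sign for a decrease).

Government account inflow $147 million: only the composition of liabilities changes → 0.
FX sale $707 million: an RBA asset is shed → −$707M.
Net: 0 − 707 = -$707 million.

-$707 million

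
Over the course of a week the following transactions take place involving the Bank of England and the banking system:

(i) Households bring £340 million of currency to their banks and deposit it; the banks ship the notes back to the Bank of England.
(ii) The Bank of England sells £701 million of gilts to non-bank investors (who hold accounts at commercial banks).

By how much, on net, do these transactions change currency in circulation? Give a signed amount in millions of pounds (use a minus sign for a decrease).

Bank of England balance sheet:
  Assets:      Securities −£701M
  Liabilities: Bank reserves −£361M, Currency in circulation −£340M
Commercial banking system:
  Assets:      Reserves at CB −£361M
  Liabilities: Checkable deposits −£361M
So the change in currency in circulation is -£340 million.

-£340 million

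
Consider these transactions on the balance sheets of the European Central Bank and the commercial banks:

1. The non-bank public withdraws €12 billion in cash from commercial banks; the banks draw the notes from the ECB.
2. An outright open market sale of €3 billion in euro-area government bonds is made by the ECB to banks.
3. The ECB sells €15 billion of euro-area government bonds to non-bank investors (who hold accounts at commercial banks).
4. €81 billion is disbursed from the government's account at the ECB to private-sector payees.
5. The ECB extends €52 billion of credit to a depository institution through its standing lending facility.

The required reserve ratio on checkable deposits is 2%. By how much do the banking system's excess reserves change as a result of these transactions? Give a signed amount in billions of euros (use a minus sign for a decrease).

Currency withdrawal €12 billion: reserves −€12B, deposits −€12B.
OMO sale (to banks) €3 billion: reserves −€3B, deposits 0.
Asset sale (to non-banks) €15 billion: reserves −€15B, deposits −€15B.
Government spending €81 billion: reserves +€81B, deposits +€81B.
Discount-window loan €52 billion: reserves +€52B, deposits 0.
Totals: Δreserves = +€103B, Δdeposits = +€54B.
Δrequired reserves = 2% × +€54B = +€1.08B.
Δexcess reserves = Δreserves − Δrequired = +€103B − (+€1.08B) = +€101.92 billion.

+€101.92 billion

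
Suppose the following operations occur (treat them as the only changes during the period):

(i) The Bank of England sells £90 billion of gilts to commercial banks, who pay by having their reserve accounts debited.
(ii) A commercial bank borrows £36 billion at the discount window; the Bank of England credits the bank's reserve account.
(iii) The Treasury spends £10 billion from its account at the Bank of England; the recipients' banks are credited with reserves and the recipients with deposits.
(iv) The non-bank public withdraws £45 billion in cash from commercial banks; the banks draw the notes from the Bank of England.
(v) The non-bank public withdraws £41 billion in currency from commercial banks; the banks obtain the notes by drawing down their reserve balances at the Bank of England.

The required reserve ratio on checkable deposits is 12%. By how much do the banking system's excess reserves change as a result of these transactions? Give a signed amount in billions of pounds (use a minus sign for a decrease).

OMO sale (to banks) £90 billion: reserves −£90B, deposits 0.
Discount-window loan £36 billion: reserves +£36B, deposits 0.
Government spending £10 billion: reserves +£10B, deposits +£10B.
Currency withdrawal £45 billion: reserves −£45B, deposits −£45B.
Currency withdrawal £41 billion: reserves −£41B, deposits −£41B.
Totals: Δreserves = −£130B, Δdeposits = −£76B.
Δrequired reserves = 12% × −£76B = −£9.12B.
Δexcess reserves = Δreserves − Δrequired = −£130B − (−£9.12B) = -£120.88 billion.

-£120.88 billion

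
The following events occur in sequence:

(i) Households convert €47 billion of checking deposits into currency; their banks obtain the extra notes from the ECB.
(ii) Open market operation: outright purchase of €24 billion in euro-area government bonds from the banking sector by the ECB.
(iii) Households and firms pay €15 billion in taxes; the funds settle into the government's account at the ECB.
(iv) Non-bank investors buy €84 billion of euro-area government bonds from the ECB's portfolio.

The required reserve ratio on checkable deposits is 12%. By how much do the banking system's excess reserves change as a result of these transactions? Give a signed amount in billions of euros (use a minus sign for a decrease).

-€104.48 billion

Currency withdrawal €47 billion: reserves −€47B, deposits −€47B.
OMO purchase (from banks) €24 billion: reserves +€24B, deposits 0.
Government account inflow €15 billion: reserves −€15B, deposits −€15B.
Asset sale (to non-banks) €84 billion: reserves −€84B, deposits −€84B.
Totals: Δreserves = −€122B, Δdeposits = −€146B.
Δrequired reserves = 12% × −€146B = −€17.52B.
Δexcess reserves = Δreserves − Δrequired = −€122B − (−€17.52B) = -€104.48 billion.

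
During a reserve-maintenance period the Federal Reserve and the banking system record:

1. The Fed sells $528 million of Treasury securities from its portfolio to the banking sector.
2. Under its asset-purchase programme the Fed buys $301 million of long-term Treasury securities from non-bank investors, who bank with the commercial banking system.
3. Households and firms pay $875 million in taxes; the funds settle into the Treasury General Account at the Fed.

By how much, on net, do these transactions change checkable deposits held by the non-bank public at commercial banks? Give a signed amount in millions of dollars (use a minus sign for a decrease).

OMO sale (to banks) $528 million: the counterparty is a bank, so public deposits are unchanged → 0.
Asset purchase (from non-banks) $301 million: non-bank counterparties' bank balances rise → +$301M.
Government account inflow $875 million: non-bank counterparties' bank balances fall → −$875M.
Net: 0 + 301 − 875 = -$574 million.

-$574 million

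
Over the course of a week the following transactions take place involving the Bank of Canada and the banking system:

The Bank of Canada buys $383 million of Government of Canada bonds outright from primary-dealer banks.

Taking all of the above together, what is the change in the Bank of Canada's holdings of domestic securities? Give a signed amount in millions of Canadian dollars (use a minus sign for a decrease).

OMO purchase (from banks) $383 million: securities added to the Bank of Canada's portfolio → +$383M.

+$383 million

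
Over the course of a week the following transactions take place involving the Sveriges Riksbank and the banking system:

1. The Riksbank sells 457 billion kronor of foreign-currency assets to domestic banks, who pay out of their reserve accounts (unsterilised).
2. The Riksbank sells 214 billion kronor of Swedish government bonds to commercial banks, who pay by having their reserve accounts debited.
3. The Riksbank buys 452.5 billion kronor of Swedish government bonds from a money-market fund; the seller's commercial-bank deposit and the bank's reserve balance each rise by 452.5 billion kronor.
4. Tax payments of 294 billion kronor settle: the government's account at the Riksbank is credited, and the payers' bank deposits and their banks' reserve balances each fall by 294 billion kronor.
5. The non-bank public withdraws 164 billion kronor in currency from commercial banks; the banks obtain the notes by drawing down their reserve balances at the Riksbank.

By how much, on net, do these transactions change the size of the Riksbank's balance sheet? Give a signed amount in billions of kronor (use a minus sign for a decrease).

Riksbank balance sheet:
  Assets:      Securities +238.5B, Foreign assets −457B
  Liabilities: Bank reserves −676.5B, Currency in circulation +164B, Government deposits +294B
Change in total Riksbank assets = -218.5 billion.

-218.5 billion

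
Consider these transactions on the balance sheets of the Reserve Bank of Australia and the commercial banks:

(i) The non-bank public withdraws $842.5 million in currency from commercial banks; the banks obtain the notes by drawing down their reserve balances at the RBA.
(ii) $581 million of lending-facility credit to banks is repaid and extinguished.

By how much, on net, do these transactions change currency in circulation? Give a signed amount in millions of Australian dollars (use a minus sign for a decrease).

+$842.5 million

Currency withdrawal $842.5 million: notes leave the central bank → +$842.5M.
Discount-window repayment $581 million: no currency enters or leaves circulation → 0.
Net: 842.5 + 0 = +$842.5 million.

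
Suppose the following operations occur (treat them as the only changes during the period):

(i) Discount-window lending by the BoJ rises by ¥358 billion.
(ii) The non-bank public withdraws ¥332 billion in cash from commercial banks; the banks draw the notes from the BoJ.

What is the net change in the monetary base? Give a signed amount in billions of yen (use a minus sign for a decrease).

+¥358 billion

Discount-window loan ¥358 billion: BoJ balance sheet expands → +¥358B.
Currency withdrawal ¥332 billion: just a shift between currency and reserves — both are base money → 0.
Net: 358 + 0 = +¥358 billion.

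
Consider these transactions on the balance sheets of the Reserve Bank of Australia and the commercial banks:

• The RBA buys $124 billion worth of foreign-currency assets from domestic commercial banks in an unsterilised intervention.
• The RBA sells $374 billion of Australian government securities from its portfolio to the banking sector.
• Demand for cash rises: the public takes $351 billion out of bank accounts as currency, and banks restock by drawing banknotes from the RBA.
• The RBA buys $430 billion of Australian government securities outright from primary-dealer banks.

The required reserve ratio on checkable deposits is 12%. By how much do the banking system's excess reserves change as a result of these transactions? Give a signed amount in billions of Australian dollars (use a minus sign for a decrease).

FX purchase $124 billion: reserves +$124B, deposits 0.
OMO sale (to banks) $374 billion: reserves −$374B, deposits 0.
Currency withdrawal $351 billion: reserves −$351B, deposits −$351B.
OMO purchase (from banks) $430 billion: reserves +$430B, deposits 0.
Totals: Δreserves = −$171B, Δdeposits = −$351B.
Δrequired reserves = 12% × −$351B = −$42.12B.
Δexcess reserves = Δreserves − Δrequired = −$171B − (−$42.12B) = -$128.88 billion.

-$128.88 billion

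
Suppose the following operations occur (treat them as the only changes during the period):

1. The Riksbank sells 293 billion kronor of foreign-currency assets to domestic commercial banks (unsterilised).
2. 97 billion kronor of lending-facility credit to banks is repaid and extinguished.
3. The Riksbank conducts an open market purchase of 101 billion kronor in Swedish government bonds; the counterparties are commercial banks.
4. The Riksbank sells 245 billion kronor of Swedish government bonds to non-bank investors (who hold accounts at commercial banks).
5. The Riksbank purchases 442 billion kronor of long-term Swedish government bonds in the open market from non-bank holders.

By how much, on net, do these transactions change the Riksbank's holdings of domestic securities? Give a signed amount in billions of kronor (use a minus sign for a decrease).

FX sale 293 billion kronor: the Riksbank's securities portfolio is untouched → 0.
Discount-window repayment 97 billion kronor: the Riksbank's securities portfolio is untouched → 0.
OMO purchase (from banks) 101 billion kronor: securities added to the Riksbank's portfolio → +101B.
Asset sale (to non-banks) 245 billion kronor: securities removed from the Riksbank's portfolio → −245B.
Asset purchase (from non-banks) 442 billion kronor: securities added to the Riksbank's portfolio → +442B.
Net: 0 + 0 + 101 − 245 + 442 = +298 billion.

+298 billion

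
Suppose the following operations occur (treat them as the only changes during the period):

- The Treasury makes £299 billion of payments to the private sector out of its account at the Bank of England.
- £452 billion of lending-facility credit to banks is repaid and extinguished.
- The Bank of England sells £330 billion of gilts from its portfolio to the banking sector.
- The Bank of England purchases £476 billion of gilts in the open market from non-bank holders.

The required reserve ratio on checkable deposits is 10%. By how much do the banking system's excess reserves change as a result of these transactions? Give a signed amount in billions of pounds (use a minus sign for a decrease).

-£84.5 billion

Government spending £299 billion: reserves +£299B, deposits +£299B.
Discount-window repayment £452 billion: reserves −£452B, deposits 0.
OMO sale (to banks) £330 billion: reserves −£330B, deposits 0.
Asset purchase (from non-banks) £476 billion: reserves +£476B, deposits +£476B.
Totals: Δreserves = −£7B, Δdeposits = +£775B.
Δrequired reserves = 10% × +£775B = +£77.5B.
Δexcess reserves = Δreserves − Δrequired = −£7B − (+£77.5B) = -£84.5 billion.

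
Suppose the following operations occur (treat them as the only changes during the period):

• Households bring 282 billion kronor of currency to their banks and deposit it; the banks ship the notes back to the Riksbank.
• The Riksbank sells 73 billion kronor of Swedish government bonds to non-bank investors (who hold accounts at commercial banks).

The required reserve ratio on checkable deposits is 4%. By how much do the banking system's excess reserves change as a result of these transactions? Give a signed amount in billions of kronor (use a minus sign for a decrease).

+200.64 billion

Currency deposit 282 billion kronor: reserves +282B, deposits +282B.
Asset sale (to non-banks) 73 billion kronor: reserves −73B, deposits −73B.
Totals: Δreserves = +209B, Δdeposits = +209B.
Δrequired reserves = 4% × +209B = +8.36B.
Δexcess reserves = Δreserves − Δrequired = +209B − (+8.36B) = +200.64 billion.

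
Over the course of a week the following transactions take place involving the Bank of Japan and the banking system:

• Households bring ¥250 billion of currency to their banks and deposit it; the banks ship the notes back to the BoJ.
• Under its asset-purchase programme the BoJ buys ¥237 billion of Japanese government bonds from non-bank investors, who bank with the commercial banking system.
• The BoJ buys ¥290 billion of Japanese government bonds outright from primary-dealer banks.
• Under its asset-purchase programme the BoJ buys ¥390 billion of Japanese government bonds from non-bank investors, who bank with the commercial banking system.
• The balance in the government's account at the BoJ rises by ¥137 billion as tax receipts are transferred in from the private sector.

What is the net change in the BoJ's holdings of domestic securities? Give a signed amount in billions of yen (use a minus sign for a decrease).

+¥917 billion

Currency deposit ¥250 billion: the BoJ's securities portfolio is untouched → 0.
Asset purchase (from non-banks) ¥237 billion: securities added to the BoJ's portfolio → +¥237B.
OMO purchase (from banks) ¥290 billion: securities added to the BoJ's portfolio → +¥290B.
Asset purchase (from non-banks) ¥390 billion: securities added to the BoJ's portfolio → +¥390B.
Government account inflow ¥137 billion: the BoJ's securities portfolio is untouched → 0.
Net: 0 + 237 + 290 + 390 + 0 = +¥917 billion.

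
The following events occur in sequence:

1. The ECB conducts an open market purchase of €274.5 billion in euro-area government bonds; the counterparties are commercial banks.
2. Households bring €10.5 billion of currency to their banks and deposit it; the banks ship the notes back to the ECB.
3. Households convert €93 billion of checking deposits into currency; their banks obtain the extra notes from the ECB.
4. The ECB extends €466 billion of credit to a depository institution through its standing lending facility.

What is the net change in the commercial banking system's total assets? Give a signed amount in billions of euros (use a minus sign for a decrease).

+€383.5 billion

OMO purchase (from banks) €274.5 billion: just an asset swap on bank balance sheets → 0.
Currency deposit €10.5 billion: bank balance sheets expand → +€10.5B.
Currency withdrawal €93 billion: bank balance sheets shrink → −€93B.
Discount-window loan €466 billion: bank balance sheets expand → +€466B.
Net: 0 + 10.5 − 93 + 466 = +€383.5 billion.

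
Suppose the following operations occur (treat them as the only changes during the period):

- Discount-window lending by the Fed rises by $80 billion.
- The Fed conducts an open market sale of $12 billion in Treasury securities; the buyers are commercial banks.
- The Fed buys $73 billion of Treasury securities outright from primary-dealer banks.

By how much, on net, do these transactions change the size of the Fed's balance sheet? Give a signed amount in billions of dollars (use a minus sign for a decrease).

Fed balance sheet:
  Assets:      Securities +$61B, Loans to banks +$80B
  Liabilities: Bank reserves +$141B
Commercial banking system:
  Assets:      Reserves at CB +$141B, Securities −$61B
  Liabilities: Borrowings from CB +$80B
Change in total Fed assets = +$141 billion.

+$141 billion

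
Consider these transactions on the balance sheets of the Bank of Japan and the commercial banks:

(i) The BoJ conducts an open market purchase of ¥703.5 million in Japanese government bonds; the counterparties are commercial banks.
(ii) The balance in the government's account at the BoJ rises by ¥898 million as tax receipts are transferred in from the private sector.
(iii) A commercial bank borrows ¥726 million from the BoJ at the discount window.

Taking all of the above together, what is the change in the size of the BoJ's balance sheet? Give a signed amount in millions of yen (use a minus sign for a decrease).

+¥1429.5 million

BoJ balance sheet:
  Assets:      Securities +¥703.5M, Loans to banks +¥726M
  Liabilities: Bank reserves +¥531.5M, Government deposits +¥898M
Commercial banking system:
  Assets:      Reserves at CB +¥531.5M, Securities −¥703.5M
  Liabilities: Checkable deposits −¥898M, Borrowings from CB +¥726M
Change in total BoJ assets = +¥1429.5 million.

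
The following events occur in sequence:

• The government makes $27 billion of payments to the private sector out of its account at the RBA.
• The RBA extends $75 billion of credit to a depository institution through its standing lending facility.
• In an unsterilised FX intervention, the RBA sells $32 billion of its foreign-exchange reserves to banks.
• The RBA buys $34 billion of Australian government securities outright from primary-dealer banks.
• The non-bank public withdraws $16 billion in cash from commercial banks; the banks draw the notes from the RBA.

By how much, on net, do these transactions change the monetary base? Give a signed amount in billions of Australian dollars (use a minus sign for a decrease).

+$104 billion

Government spending $27 billion: a non-base liability converts back to reserves → +$27B.
Discount-window loan $75 billion: RBA balance sheet expands → +$75B.
FX sale $32 billion: RBA balance sheet contracts → −$32B.
OMO purchase (from banks) $34 billion: RBA balance sheet expands → +$34B.
Currency withdrawal $16 billion: just a shift between currency and reserves — both are base money → 0.
Net: 27 + 75 − 32 + 34 + 0 = +$104 billion.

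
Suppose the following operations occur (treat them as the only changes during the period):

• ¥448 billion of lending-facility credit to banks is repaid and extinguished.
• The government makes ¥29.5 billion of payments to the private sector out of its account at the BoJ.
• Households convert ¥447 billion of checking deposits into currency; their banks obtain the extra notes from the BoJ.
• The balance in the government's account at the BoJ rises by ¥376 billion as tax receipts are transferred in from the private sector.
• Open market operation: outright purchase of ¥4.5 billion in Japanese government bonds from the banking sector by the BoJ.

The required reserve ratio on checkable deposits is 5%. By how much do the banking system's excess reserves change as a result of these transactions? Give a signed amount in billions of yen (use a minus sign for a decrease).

-¥1197.325 billion

Discount-window repayment ¥448 billion: reserves −¥448B, deposits 0.
Government spending ¥29.5 billion: reserves +¥29.5B, deposits +¥29.5B.
Currency withdrawal ¥447 billion: reserves −¥447B, deposits −¥447B.
Government account inflow ¥376 billion: reserves −¥376B, deposits −¥376B.
OMO purchase (from banks) ¥4.5 billion: reserves +¥4.5B, deposits 0.
Totals: Δreserves = −¥1237B, Δdeposits = −¥793.5B.
Δrequired reserves = 5% × −¥793.5B = −¥39.675B.
Δexcess reserves = Δreserves − Δrequired = −¥1237B − (−¥39.675B) = -¥1197.325 billion.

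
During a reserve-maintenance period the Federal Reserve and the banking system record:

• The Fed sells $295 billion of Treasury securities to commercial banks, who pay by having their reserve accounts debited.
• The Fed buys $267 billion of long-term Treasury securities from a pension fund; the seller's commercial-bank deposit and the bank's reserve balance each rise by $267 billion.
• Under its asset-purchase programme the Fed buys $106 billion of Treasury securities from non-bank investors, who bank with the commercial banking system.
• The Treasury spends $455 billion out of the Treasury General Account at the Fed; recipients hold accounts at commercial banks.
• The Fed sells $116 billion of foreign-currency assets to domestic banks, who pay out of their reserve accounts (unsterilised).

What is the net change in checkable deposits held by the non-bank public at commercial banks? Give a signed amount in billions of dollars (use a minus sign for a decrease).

Fed balance sheet:
  Assets:      Securities +$78B, Foreign assets −$116B
  Liabilities: Bank reserves +$417B, Government deposits −$455B
Commercial banking system:
  Assets:      Reserves at CB +$417B, Securities +$295B, Foreign assets +$116B
  Liabilities: Checkable deposits +$828B
So the change in checkable deposits held by the non-bank public at commercial banks is +$828 billion.

+$828 billion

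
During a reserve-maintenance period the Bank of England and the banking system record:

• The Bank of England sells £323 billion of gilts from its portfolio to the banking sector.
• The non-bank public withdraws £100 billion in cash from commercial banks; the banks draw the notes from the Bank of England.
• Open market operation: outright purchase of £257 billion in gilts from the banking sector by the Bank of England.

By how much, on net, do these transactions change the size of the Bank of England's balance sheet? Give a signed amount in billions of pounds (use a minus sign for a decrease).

Bank of England balance sheet:
  Assets:      Securities −£66B
  Liabilities: Bank reserves −£166B, Currency in circulation +£100B
Commercial banking system:
  Assets:      Reserves at CB −£166B, Securities +£66B
  Liabilities: Checkable deposits −£100B
Change in total Bank of England assets = -£66 billion.

-£66 billion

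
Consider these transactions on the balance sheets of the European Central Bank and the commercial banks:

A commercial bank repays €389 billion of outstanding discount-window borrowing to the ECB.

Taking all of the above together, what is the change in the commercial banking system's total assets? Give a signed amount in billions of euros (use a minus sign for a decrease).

-€389 billion

Discount-window repayment €389 billion: bank balance sheets shrink → −€389B.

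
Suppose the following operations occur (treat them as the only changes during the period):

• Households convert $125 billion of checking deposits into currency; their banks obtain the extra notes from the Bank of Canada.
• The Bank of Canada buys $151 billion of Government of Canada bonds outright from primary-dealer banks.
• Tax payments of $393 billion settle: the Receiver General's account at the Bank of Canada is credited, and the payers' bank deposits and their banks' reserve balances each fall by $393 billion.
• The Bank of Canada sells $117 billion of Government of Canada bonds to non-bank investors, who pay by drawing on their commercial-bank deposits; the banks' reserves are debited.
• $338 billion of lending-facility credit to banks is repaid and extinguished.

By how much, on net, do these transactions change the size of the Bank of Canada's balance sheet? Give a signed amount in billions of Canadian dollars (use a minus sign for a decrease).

-$304 billion

Currency withdrawal $125 billion: only the composition of liabilities changes → 0.
OMO purchase (from banks) $151 billion: a Bank of Canada asset is acquired → +$151B.
Government account inflow $393 billion: only the composition of liabilities changes → 0.
Asset sale (to non-banks) $117 billion: a Bank of Canada asset is shed → −$117B.
Discount-window repayment $338 billion: a Bank of Canada asset is shed → −$338B.
Net: 0 + 151 + 0 − 117 − 338 = -$304 billion.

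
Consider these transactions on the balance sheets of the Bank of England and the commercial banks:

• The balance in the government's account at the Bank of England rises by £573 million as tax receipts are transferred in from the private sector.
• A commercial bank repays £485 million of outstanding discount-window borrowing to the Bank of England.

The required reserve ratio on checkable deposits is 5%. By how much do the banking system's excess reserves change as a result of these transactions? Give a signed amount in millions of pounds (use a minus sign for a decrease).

-£1029.35 million

Government account inflow £573 million: reserves −£573M, deposits −£573M.
Discount-window repayment £485 million: reserves −£485M, deposits 0.
Totals: Δreserves = −£1058M, Δdeposits = −£573M.
Δrequired reserves = 5% × −£573M = −£28.65M.
Δexcess reserves = Δreserves − Δrequired = −£1058M − (−£28.65M) = -£1029.35 million.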